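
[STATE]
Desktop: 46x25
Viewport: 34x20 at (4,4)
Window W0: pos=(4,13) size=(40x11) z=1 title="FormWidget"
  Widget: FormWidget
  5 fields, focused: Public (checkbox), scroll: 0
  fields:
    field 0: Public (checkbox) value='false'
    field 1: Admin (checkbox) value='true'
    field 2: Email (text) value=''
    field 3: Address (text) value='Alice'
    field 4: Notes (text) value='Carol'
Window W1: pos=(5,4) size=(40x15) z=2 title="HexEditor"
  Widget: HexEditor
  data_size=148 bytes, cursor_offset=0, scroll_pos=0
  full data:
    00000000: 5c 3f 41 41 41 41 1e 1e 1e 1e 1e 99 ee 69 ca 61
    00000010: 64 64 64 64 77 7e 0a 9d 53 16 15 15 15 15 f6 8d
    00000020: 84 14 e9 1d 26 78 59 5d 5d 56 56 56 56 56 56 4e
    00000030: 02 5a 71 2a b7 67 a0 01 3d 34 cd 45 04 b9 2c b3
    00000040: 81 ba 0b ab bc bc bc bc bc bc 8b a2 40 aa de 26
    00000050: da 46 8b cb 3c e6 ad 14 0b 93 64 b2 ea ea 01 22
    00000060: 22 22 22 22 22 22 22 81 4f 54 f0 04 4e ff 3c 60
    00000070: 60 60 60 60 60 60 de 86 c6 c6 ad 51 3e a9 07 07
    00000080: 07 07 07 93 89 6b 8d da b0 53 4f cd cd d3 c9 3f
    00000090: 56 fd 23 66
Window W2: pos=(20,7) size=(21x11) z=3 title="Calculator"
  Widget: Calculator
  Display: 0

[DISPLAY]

 ┏━━━━━━━━━━━━━━━━━━━━━━━━━━━━━━━━
 ┃ HexEditor                      
 ┠────────────────────────────────
 ┃00000000  5C 3┏━━━━━━━━━━━━━━━━━
 ┃00000010  64 6┃ Calculator      
 ┃00000020  84 1┠─────────────────
 ┃00000030  02 5┃                 
 ┃00000040  81 b┃┌───┬───┬───┬───┐
 ┃00000050  da 4┃│ 7 │ 8 │ 9 │ ÷ │
┏┃00000060  22 2┃├───┼───┼───┼───┤
┃┃00000070  60 6┃│ 4 │ 5 │ 6 │ × │
┠┃00000080  07 0┃├───┼───┼───┼───┤
┃┃00000090  56 f┃│ 1 │ 2 │ 3 │ - │
┃┃              ┗━━━━━━━━━━━━━━━━━
┃┗━━━━━━━━━━━━━━━━━━━━━━━━━━━━━━━━
┃  Address:    [Alice             
┃  Notes:      [Carol             
┃                                 
┃                                 
┗━━━━━━━━━━━━━━━━━━━━━━━━━━━━━━━━━


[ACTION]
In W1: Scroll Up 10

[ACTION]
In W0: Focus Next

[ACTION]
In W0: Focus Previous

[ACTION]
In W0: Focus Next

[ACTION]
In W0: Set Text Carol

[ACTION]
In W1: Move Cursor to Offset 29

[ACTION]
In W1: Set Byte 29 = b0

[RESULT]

 ┏━━━━━━━━━━━━━━━━━━━━━━━━━━━━━━━━
 ┃ HexEditor                      
 ┠────────────────────────────────
 ┃00000000  5c 3┏━━━━━━━━━━━━━━━━━
 ┃00000010  64 6┃ Calculator      
 ┃00000020  84 1┠─────────────────
 ┃00000030  02 5┃                 
 ┃00000040  81 b┃┌───┬───┬───┬───┐
 ┃00000050  da 4┃│ 7 │ 8 │ 9 │ ÷ │
┏┃00000060  22 2┃├───┼───┼───┼───┤
┃┃00000070  60 6┃│ 4 │ 5 │ 6 │ × │
┠┃00000080  07 0┃├───┼───┼───┼───┤
┃┃00000090  56 f┃│ 1 │ 2 │ 3 │ - │
┃┃              ┗━━━━━━━━━━━━━━━━━
┃┗━━━━━━━━━━━━━━━━━━━━━━━━━━━━━━━━
┃  Address:    [Alice             
┃  Notes:      [Carol             
┃                                 
┃                                 
┗━━━━━━━━━━━━━━━━━━━━━━━━━━━━━━━━━


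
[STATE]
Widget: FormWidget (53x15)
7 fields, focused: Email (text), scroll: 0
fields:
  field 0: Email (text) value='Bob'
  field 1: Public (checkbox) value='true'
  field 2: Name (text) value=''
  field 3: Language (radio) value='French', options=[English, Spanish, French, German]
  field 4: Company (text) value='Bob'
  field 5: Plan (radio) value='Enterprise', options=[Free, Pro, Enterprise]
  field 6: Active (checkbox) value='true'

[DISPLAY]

> Email:      [Bob                                  ]
  Public:     [x]                                    
  Name:       [                                     ]
  Language:   ( ) English  ( ) Spanish  (●) French  (
  Company:    [Bob                                  ]
  Plan:       ( ) Free  ( ) Pro  (●) Enterprise      
  Active:     [x]                                    
                                                     
                                                     
                                                     
                                                     
                                                     
                                                     
                                                     
                                                     


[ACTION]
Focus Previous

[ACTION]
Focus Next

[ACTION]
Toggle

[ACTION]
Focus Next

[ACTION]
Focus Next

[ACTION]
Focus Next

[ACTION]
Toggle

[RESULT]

  Email:      [Bob                                  ]
  Public:     [x]                                    
  Name:       [                                     ]
> Language:   ( ) English  ( ) Spanish  (●) French  (
  Company:    [Bob                                  ]
  Plan:       ( ) Free  ( ) Pro  (●) Enterprise      
  Active:     [x]                                    
                                                     
                                                     
                                                     
                                                     
                                                     
                                                     
                                                     
                                                     


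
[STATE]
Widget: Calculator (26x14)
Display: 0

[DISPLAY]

                         0
┌───┬───┬───┬───┐         
│ 7 │ 8 │ 9 │ ÷ │         
├───┼───┼───┼───┤         
│ 4 │ 5 │ 6 │ × │         
├───┼───┼───┼───┤         
│ 1 │ 2 │ 3 │ - │         
├───┼───┼───┼───┤         
│ 0 │ . │ = │ + │         
├───┼───┼───┼───┤         
│ C │ MC│ MR│ M+│         
└───┴───┴───┴───┘         
                          
                          


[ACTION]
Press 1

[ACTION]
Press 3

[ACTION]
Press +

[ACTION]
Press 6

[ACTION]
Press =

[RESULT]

                        19
┌───┬───┬───┬───┐         
│ 7 │ 8 │ 9 │ ÷ │         
├───┼───┼───┼───┤         
│ 4 │ 5 │ 6 │ × │         
├───┼───┼───┼───┤         
│ 1 │ 2 │ 3 │ - │         
├───┼───┼───┼───┤         
│ 0 │ . │ = │ + │         
├───┼───┼───┼───┤         
│ C │ MC│ MR│ M+│         
└───┴───┴───┴───┘         
                          
                          


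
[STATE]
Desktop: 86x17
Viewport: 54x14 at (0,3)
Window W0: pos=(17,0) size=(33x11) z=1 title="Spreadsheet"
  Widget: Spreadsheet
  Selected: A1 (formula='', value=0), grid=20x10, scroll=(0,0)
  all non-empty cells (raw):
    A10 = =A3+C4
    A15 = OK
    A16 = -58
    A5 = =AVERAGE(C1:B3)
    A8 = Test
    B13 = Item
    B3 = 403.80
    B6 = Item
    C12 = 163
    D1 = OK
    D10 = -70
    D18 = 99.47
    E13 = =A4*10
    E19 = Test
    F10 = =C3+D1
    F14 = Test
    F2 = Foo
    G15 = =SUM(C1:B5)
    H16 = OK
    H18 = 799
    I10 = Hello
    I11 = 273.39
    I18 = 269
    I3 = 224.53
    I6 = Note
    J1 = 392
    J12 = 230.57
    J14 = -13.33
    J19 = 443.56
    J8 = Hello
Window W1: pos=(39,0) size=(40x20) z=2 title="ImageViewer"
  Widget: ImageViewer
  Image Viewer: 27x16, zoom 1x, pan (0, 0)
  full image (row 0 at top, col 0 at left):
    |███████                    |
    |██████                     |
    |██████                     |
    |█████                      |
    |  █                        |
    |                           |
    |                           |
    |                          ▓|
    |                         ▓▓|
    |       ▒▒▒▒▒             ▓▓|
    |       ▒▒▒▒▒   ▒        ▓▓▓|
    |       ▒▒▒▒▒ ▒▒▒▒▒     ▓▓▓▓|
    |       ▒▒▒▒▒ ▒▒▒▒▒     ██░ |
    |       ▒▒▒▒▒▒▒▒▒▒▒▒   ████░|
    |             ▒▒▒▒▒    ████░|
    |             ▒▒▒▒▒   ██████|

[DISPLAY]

                 ┃A1:                  ┃███████       
                 ┃       A       B     ┃██████        
                 ┃---------------------┃██████        
                 ┃  1      [0]       0 ┃█████         
                 ┃  2        0       0 ┃  █           
                 ┃  3        0  403.80 ┃              
                 ┃  4        0       0 ┃              
                 ┗━━━━━━━━━━━━━━━━━━━━━┃              
                                       ┃              
                                       ┃       ▒▒▒▒▒  
                                       ┃       ▒▒▒▒▒  
                                       ┃       ▒▒▒▒▒ ▒
                                       ┃       ▒▒▒▒▒ ▒
                                       ┃       ▒▒▒▒▒▒▒


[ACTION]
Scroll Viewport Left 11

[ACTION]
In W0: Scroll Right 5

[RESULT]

                 ┃A1:                  ┃███████       
                 ┃       F       G     ┃██████        
                 ┃---------------------┃██████        
                 ┃  1        0       0 ┃█████         
                 ┃  2 Foo            0 ┃  █           
                 ┃  3        0       0 ┃              
                 ┃  4        0       0 ┃              
                 ┗━━━━━━━━━━━━━━━━━━━━━┃              
                                       ┃              
                                       ┃       ▒▒▒▒▒  
                                       ┃       ▒▒▒▒▒  
                                       ┃       ▒▒▒▒▒ ▒
                                       ┃       ▒▒▒▒▒ ▒
                                       ┃       ▒▒▒▒▒▒▒


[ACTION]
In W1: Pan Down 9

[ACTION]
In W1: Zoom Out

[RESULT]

                 ┃A1:                  ┃       ▒▒▒▒▒  
                 ┃       F       G     ┃       ▒▒▒▒▒  
                 ┃---------------------┃       ▒▒▒▒▒ ▒
                 ┃  1        0       0 ┃       ▒▒▒▒▒ ▒
                 ┃  2 Foo            0 ┃       ▒▒▒▒▒▒▒
                 ┃  3        0       0 ┃             ▒
                 ┃  4        0       0 ┃             ▒
                 ┗━━━━━━━━━━━━━━━━━━━━━┃              
                                       ┃              
                                       ┃              
                                       ┃              
                                       ┃              
                                       ┃              
                                       ┃              


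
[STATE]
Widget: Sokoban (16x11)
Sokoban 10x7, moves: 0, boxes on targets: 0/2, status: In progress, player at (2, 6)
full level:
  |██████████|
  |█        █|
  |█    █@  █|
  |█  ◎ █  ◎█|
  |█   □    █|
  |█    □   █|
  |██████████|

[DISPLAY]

██████████      
█        █      
█    █@  █      
█  ◎ █  ◎█      
█   □    █      
█    □   █      
██████████      
Moves: 0  0/2   
                
                
                


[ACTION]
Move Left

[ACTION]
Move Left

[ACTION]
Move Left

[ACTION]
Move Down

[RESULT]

██████████      
█        █      
█    █   █      
█  ◎ █@ ◎█      
█   □    █      
█    □   █      
██████████      
Moves: 1  0/2   
                
                
                


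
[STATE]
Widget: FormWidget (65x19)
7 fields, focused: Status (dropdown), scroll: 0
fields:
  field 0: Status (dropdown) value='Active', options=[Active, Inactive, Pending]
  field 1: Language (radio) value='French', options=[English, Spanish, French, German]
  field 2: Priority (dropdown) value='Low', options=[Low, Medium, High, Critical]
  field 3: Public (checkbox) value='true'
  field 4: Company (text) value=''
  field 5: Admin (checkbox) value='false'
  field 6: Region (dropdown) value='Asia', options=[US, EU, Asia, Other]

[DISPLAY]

> Status:     [Active                                          ▼]
  Language:   ( ) English  ( ) Spanish  (●) French  ( ) German   
  Priority:   [Low                                             ▼]
  Public:     [x]                                                
  Company:    [                                                 ]
  Admin:      [ ]                                                
  Region:     [Asia                                            ▼]
                                                                 
                                                                 
                                                                 
                                                                 
                                                                 
                                                                 
                                                                 
                                                                 
                                                                 
                                                                 
                                                                 
                                                                 


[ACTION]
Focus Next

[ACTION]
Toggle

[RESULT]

  Status:     [Active                                          ▼]
> Language:   ( ) English  ( ) Spanish  (●) French  ( ) German   
  Priority:   [Low                                             ▼]
  Public:     [x]                                                
  Company:    [                                                 ]
  Admin:      [ ]                                                
  Region:     [Asia                                            ▼]
                                                                 
                                                                 
                                                                 
                                                                 
                                                                 
                                                                 
                                                                 
                                                                 
                                                                 
                                                                 
                                                                 
                                                                 


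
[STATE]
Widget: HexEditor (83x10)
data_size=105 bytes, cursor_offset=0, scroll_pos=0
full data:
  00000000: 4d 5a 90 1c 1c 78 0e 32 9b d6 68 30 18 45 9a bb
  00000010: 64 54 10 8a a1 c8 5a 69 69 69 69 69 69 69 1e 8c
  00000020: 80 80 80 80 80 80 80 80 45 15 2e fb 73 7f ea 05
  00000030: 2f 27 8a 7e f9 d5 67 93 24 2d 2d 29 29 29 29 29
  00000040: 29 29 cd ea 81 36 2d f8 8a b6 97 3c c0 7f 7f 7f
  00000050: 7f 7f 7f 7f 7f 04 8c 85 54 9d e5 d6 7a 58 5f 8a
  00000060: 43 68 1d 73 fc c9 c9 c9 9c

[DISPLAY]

00000000  4D 5a 90 1c 1c 78 0e 32  9b d6 68 30 18 45 9a bb  |MZ...x.2..h0.E..|     
00000010  64 54 10 8a a1 c8 5a 69  69 69 69 69 69 69 1e 8c  |dT....Ziiiiiii..|     
00000020  80 80 80 80 80 80 80 80  45 15 2e fb 73 7f ea 05  |........E...s...|     
00000030  2f 27 8a 7e f9 d5 67 93  24 2d 2d 29 29 29 29 29  |/'.~..g.$--)))))|     
00000040  29 29 cd ea 81 36 2d f8  8a b6 97 3c c0 7f 7f 7f  |))...6-....<....|     
00000050  7f 7f 7f 7f 7f 04 8c 85  54 9d e5 d6 7a 58 5f 8a  |........T...zX_.|     
00000060  43 68 1d 73 fc c9 c9 c9  9c                       |Ch.s.....       |     
                                                                                   
                                                                                   
                                                                                   


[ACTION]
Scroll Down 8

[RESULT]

00000060  43 68 1d 73 fc c9 c9 c9  9c                       |Ch.s.....       |     
                                                                                   
                                                                                   
                                                                                   
                                                                                   
                                                                                   
                                                                                   
                                                                                   
                                                                                   
                                                                                   


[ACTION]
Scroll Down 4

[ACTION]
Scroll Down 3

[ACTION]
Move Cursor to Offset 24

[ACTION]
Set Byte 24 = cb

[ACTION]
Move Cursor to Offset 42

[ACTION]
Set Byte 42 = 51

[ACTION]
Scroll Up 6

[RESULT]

00000000  4d 5a 90 1c 1c 78 0e 32  9b d6 68 30 18 45 9a bb  |MZ...x.2..h0.E..|     
00000010  64 54 10 8a a1 c8 5a 69  cb 69 69 69 69 69 1e 8c  |dT....Zi.iiiii..|     
00000020  80 80 80 80 80 80 80 80  45 15 51 fb 73 7f ea 05  |........E.Q.s...|     
00000030  2f 27 8a 7e f9 d5 67 93  24 2d 2d 29 29 29 29 29  |/'.~..g.$--)))))|     
00000040  29 29 cd ea 81 36 2d f8  8a b6 97 3c c0 7f 7f 7f  |))...6-....<....|     
00000050  7f 7f 7f 7f 7f 04 8c 85  54 9d e5 d6 7a 58 5f 8a  |........T...zX_.|     
00000060  43 68 1d 73 fc c9 c9 c9  9c                       |Ch.s.....       |     
                                                                                   
                                                                                   
                                                                                   


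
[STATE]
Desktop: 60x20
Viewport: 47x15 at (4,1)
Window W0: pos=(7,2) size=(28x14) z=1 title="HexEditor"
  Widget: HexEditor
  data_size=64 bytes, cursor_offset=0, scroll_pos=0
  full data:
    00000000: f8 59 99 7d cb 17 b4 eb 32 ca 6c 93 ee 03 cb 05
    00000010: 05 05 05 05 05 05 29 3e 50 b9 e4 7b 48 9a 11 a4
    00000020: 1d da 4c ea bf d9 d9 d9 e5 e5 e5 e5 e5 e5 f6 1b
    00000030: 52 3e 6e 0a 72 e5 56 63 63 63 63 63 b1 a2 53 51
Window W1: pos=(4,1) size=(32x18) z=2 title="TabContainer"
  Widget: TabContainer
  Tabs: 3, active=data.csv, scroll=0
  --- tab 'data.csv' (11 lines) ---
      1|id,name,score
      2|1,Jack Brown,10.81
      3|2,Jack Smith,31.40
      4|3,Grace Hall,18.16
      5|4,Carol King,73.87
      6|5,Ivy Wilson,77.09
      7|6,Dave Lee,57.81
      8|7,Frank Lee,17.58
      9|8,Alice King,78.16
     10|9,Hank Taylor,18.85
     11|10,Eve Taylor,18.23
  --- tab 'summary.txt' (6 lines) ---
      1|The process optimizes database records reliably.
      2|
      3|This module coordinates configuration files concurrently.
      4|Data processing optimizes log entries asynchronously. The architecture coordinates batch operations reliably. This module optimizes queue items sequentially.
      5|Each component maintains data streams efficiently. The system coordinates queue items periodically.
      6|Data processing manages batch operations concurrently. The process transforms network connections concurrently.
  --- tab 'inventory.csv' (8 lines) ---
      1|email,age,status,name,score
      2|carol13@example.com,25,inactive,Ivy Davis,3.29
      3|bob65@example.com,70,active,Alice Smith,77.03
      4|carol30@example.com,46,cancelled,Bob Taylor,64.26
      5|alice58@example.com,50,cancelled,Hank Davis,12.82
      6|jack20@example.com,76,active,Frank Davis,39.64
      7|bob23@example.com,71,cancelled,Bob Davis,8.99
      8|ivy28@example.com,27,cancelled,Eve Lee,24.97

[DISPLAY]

┏━━━━━━━━━━━━━━━━━━━━━━━━━━━━━━┓               
┃ TabContainer                 ┃               
┠──────────────────────────────┨               
┃[data.csv]│ summary.txt │ inve┃               
┃──────────────────────────────┃               
┃id,name,score                 ┃               
┃1,Jack Brown,10.81            ┃               
┃2,Jack Smith,31.40            ┃               
┃3,Grace Hall,18.16            ┃               
┃4,Carol King,73.87            ┃               
┃5,Ivy Wilson,77.09            ┃               
┃6,Dave Lee,57.81              ┃               
┃7,Frank Lee,17.58             ┃               
┃8,Alice King,78.16            ┃               
┃9,Hank Taylor,18.85           ┃               


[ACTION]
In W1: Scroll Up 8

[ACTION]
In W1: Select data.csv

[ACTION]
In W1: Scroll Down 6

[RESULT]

┏━━━━━━━━━━━━━━━━━━━━━━━━━━━━━━┓               
┃ TabContainer                 ┃               
┠──────────────────────────────┨               
┃[data.csv]│ summary.txt │ inve┃               
┃──────────────────────────────┃               
┃6,Dave Lee,57.81              ┃               
┃7,Frank Lee,17.58             ┃               
┃8,Alice King,78.16            ┃               
┃9,Hank Taylor,18.85           ┃               
┃10,Eve Taylor,18.23           ┃               
┃                              ┃               
┃                              ┃               
┃                              ┃               
┃                              ┃               
┃                              ┃               


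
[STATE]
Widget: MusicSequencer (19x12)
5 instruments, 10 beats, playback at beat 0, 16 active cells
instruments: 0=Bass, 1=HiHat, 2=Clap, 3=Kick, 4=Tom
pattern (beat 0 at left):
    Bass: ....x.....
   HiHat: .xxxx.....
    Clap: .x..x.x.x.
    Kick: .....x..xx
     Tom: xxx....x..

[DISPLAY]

      ▼123456789   
  Bass····█·····   
 HiHat·████·····   
  Clap·█··█·█·█·   
  Kick·····█··██   
   Tom███····█··   
                   
                   
                   
                   
                   
                   


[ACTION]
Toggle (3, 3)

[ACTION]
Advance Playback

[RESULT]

      0▼23456789   
  Bass····█·····   
 HiHat·████·····   
  Clap·█··█·█·█·   
  Kick···█·█··██   
   Tom███····█··   
                   
                   
                   
                   
                   
                   


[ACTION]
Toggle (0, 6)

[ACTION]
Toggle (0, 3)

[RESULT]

      0▼23456789   
  Bass···██·█···   
 HiHat·████·····   
  Clap·█··█·█·█·   
  Kick···█·█··██   
   Tom███····█··   
                   
                   
                   
                   
                   
                   


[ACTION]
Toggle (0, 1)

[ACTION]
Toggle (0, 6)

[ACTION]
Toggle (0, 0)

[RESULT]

      0▼23456789   
  Bass██·██·····   
 HiHat·████·····   
  Clap·█··█·█·█·   
  Kick···█·█··██   
   Tom███····█··   
                   
                   
                   
                   
                   
                   


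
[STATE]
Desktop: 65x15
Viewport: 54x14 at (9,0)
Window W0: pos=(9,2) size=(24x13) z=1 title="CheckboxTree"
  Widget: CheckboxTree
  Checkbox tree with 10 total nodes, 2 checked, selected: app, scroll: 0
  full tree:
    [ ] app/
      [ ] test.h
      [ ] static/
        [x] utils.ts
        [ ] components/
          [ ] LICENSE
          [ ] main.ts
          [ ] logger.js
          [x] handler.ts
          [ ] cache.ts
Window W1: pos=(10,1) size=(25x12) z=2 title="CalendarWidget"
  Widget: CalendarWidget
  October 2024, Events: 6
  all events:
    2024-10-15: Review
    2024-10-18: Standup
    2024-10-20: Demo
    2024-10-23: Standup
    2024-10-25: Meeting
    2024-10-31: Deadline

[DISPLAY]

                                                      
 ┏━━━━━━━━━━━━━━━━━━━━━━━┓                            
┏┃ CalendarWidget        ┃                            
┃┠───────────────────────┨                            
┠┃      October 2024     ┃                            
┃┃Mo Tu We Th Fr Sa Su   ┃                            
┃┃    1  2  3  4  5  6   ┃                            
┃┃ 7  8  9 10 11 12 13   ┃                            
┃┃14 15* 16 17 18* 19 20*┃                            
┃┃21 22 23* 24 25* 26 27 ┃                            
┃┃28 29 30 31*           ┃                            
┃┃                       ┃                            
┃┗━━━━━━━━━━━━━━━━━━━━━━━┛                            
┃       [x] handler.ts ┃                              


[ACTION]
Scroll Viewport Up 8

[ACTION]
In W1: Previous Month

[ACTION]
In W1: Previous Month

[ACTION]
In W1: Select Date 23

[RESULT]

                                                      
 ┏━━━━━━━━━━━━━━━━━━━━━━━┓                            
┏┃ CalendarWidget        ┃                            
┃┠───────────────────────┨                            
┠┃      August 2024      ┃                            
┃┃Mo Tu We Th Fr Sa Su   ┃                            
┃┃          1  2  3  4   ┃                            
┃┃ 5  6  7  8  9 10 11   ┃                            
┃┃12 13 14 15 16 17 18   ┃                            
┃┃19 20 21 22 [23] 24 25 ┃                            
┃┃26 27 28 29 30 31      ┃                            
┃┃                       ┃                            
┃┗━━━━━━━━━━━━━━━━━━━━━━━┛                            
┃       [x] handler.ts ┃                              


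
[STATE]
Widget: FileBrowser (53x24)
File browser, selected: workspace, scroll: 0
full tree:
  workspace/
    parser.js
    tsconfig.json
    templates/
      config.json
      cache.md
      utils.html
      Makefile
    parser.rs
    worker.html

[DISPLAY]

> [-] workspace/                                     
    parser.js                                        
    tsconfig.json                                    
    [+] templates/                                   
    parser.rs                                        
    worker.html                                      
                                                     
                                                     
                                                     
                                                     
                                                     
                                                     
                                                     
                                                     
                                                     
                                                     
                                                     
                                                     
                                                     
                                                     
                                                     
                                                     
                                                     
                                                     


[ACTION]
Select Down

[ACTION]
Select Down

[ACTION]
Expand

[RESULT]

  [-] workspace/                                     
    parser.js                                        
  > tsconfig.json                                    
    [+] templates/                                   
    parser.rs                                        
    worker.html                                      
                                                     
                                                     
                                                     
                                                     
                                                     
                                                     
                                                     
                                                     
                                                     
                                                     
                                                     
                                                     
                                                     
                                                     
                                                     
                                                     
                                                     
                                                     


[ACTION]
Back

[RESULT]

> [+] workspace/                                     
                                                     
                                                     
                                                     
                                                     
                                                     
                                                     
                                                     
                                                     
                                                     
                                                     
                                                     
                                                     
                                                     
                                                     
                                                     
                                                     
                                                     
                                                     
                                                     
                                                     
                                                     
                                                     
                                                     


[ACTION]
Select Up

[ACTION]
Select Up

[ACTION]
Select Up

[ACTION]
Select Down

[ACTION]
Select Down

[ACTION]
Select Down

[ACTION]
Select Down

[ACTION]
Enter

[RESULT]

> [-] workspace/                                     
    parser.js                                        
    tsconfig.json                                    
    [+] templates/                                   
    parser.rs                                        
    worker.html                                      
                                                     
                                                     
                                                     
                                                     
                                                     
                                                     
                                                     
                                                     
                                                     
                                                     
                                                     
                                                     
                                                     
                                                     
                                                     
                                                     
                                                     
                                                     


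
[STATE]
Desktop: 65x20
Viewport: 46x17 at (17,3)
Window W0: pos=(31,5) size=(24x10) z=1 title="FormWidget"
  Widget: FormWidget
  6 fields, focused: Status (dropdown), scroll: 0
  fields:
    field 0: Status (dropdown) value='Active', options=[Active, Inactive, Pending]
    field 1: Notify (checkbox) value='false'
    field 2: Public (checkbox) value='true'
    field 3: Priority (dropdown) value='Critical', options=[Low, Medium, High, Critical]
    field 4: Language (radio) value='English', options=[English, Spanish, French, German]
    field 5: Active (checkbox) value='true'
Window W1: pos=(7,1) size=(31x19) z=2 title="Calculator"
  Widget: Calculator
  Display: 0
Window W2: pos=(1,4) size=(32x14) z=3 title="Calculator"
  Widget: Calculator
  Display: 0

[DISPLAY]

────────────────────┨                         
━━━━━━━━━━━━━━━┓   0┃                         
               ┃    ┃━━━━━━━━━━━━━━━━┓        
───────────────┨    ┃idget           ┃        
              0┃    ┃────────────────┨        
─┐             ┃    ┃us:     [Activ▼]┃        
 │             ┃    ┃fy:     [ ]     ┃        
─┤             ┃    ┃ic:     [x]     ┃        
 │             ┃    ┃rity:   [Criti▼]┃        
─┤             ┃    ┃uage:   (●) Engl┃        
 │             ┃    ┃ve:     [x]     ┃        
─┤             ┃    ┃━━━━━━━━━━━━━━━━┛        
 │             ┃    ┃                         
─┘             ┃    ┃                         
━━━━━━━━━━━━━━━┛    ┃                         
                    ┃                         
━━━━━━━━━━━━━━━━━━━━┛                         


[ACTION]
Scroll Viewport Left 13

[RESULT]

   ┠─────────────────────────────┨            
━━━━━━━━━━━━━━━━━━━━━━━━━━━━┓   0┃            
alculator                   ┃    ┃━━━━━━━━━━━━
────────────────────────────┨    ┃idget       
                           0┃    ┃────────────
──┬───┬───┬───┐             ┃    ┃us:     [Act
7 │ 8 │ 9 │ ÷ │             ┃    ┃fy:     [ ] 
──┼───┼───┼───┤             ┃    ┃ic:     [x] 
4 │ 5 │ 6 │ × │             ┃    ┃rity:   [Cri
──┼───┼───┼───┤             ┃    ┃uage:   (●) 
1 │ 2 │ 3 │ - │             ┃    ┃ve:     [x] 
──┼───┼───┼───┤             ┃    ┃━━━━━━━━━━━━
0 │ . │ = │ + │             ┃    ┃            
──┴───┴───┴───┘             ┃    ┃            
━━━━━━━━━━━━━━━━━━━━━━━━━━━━┛    ┃            
   ┃                             ┃            
   ┗━━━━━━━━━━━━━━━━━━━━━━━━━━━━━┛            


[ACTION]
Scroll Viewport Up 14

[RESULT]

                                              
   ┏━━━━━━━━━━━━━━━━━━━━━━━━━━━━━┓            
   ┃ Calculator                  ┃            
   ┠─────────────────────────────┨            
━━━━━━━━━━━━━━━━━━━━━━━━━━━━┓   0┃            
alculator                   ┃    ┃━━━━━━━━━━━━
────────────────────────────┨    ┃idget       
                           0┃    ┃────────────
──┬───┬───┬───┐             ┃    ┃us:     [Act
7 │ 8 │ 9 │ ÷ │             ┃    ┃fy:     [ ] 
──┼───┼───┼───┤             ┃    ┃ic:     [x] 
4 │ 5 │ 6 │ × │             ┃    ┃rity:   [Cri
──┼───┼───┼───┤             ┃    ┃uage:   (●) 
1 │ 2 │ 3 │ - │             ┃    ┃ve:     [x] 
──┼───┼───┼───┤             ┃    ┃━━━━━━━━━━━━
0 │ . │ = │ + │             ┃    ┃            
──┴───┴───┴───┘             ┃    ┃            


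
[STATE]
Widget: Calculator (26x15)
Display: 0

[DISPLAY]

                         0
┌───┬───┬───┬───┐         
│ 7 │ 8 │ 9 │ ÷ │         
├───┼───┼───┼───┤         
│ 4 │ 5 │ 6 │ × │         
├───┼───┼───┼───┤         
│ 1 │ 2 │ 3 │ - │         
├───┼───┼───┼───┤         
│ 0 │ . │ = │ + │         
├───┼───┼───┼───┤         
│ C │ MC│ MR│ M+│         
└───┴───┴───┴───┘         
                          
                          
                          


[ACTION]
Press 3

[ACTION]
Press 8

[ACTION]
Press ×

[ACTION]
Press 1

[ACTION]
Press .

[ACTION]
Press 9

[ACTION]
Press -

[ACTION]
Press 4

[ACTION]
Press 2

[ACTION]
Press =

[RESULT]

                      30.2
┌───┬───┬───┬───┐         
│ 7 │ 8 │ 9 │ ÷ │         
├───┼───┼───┼───┤         
│ 4 │ 5 │ 6 │ × │         
├───┼───┼───┼───┤         
│ 1 │ 2 │ 3 │ - │         
├───┼───┼───┼───┤         
│ 0 │ . │ = │ + │         
├───┼───┼───┼───┤         
│ C │ MC│ MR│ M+│         
└───┴───┴───┴───┘         
                          
                          
                          


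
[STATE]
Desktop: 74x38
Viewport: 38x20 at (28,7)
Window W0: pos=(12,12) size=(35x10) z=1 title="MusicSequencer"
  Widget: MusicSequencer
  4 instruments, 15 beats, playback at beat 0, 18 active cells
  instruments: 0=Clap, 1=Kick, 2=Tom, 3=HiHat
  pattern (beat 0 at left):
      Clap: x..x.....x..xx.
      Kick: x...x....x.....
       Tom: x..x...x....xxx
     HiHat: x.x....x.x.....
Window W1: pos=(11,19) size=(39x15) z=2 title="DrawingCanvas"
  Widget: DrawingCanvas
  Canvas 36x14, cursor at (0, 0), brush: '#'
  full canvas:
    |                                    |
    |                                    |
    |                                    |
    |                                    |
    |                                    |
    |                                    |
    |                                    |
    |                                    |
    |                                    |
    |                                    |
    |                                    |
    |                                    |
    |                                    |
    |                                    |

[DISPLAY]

                                      
                                      
                                      
                                      
                                      
━━━━━━━━━━━━━━━━━━┓                   
                  ┃                   
──────────────────┨                   
901234            ┃                   
█··██·            ┃                   
█·····            ┃                   
···███            ┃                   
━━━━━━━━━━━━━━━━━━━━━┓                
                     ┃                
─────────────────────┨                
                     ┃                
                     ┃                
                     ┃                
                     ┃                
                     ┃                


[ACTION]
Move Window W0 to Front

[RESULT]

                                      
                                      
                                      
                                      
                                      
━━━━━━━━━━━━━━━━━━┓                   
                  ┃                   
──────────────────┨                   
901234            ┃                   
█··██·            ┃                   
█·····            ┃                   
···███            ┃                   
█·····            ┃━━┓                
                  ┃  ┃                
━━━━━━━━━━━━━━━━━━┛──┨                
                     ┃                
                     ┃                
                     ┃                
                     ┃                
                     ┃                


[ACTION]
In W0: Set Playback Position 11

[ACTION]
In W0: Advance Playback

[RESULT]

                                      
                                      
                                      
                                      
                                      
━━━━━━━━━━━━━━━━━━┓                   
                  ┃                   
──────────────────┨                   
901▼34            ┃                   
█··██·            ┃                   
█·····            ┃                   
···███            ┃                   
█·····            ┃━━┓                
                  ┃  ┃                
━━━━━━━━━━━━━━━━━━┛──┨                
                     ┃                
                     ┃                
                     ┃                
                     ┃                
                     ┃                


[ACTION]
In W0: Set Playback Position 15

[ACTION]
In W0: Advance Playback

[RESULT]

                                      
                                      
                                      
                                      
                                      
━━━━━━━━━━━━━━━━━━┓                   
                  ┃                   
──────────────────┨                   
901234            ┃                   
█··██·            ┃                   
█·····            ┃                   
···███            ┃                   
█·····            ┃━━┓                
                  ┃  ┃                
━━━━━━━━━━━━━━━━━━┛──┨                
                     ┃                
                     ┃                
                     ┃                
                     ┃                
                     ┃                
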